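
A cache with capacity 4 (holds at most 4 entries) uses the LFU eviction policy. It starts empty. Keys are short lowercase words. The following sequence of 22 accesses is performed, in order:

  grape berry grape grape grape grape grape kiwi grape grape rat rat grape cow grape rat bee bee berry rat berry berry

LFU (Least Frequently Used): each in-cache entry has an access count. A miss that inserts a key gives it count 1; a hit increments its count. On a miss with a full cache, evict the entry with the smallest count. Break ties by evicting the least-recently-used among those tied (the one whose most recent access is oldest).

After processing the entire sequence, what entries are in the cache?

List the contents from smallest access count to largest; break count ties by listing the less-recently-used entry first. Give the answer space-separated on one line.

LFU simulation (capacity=4):
  1. access grape: MISS. Cache: [grape(c=1)]
  2. access berry: MISS. Cache: [grape(c=1) berry(c=1)]
  3. access grape: HIT, count now 2. Cache: [berry(c=1) grape(c=2)]
  4. access grape: HIT, count now 3. Cache: [berry(c=1) grape(c=3)]
  5. access grape: HIT, count now 4. Cache: [berry(c=1) grape(c=4)]
  6. access grape: HIT, count now 5. Cache: [berry(c=1) grape(c=5)]
  7. access grape: HIT, count now 6. Cache: [berry(c=1) grape(c=6)]
  8. access kiwi: MISS. Cache: [berry(c=1) kiwi(c=1) grape(c=6)]
  9. access grape: HIT, count now 7. Cache: [berry(c=1) kiwi(c=1) grape(c=7)]
  10. access grape: HIT, count now 8. Cache: [berry(c=1) kiwi(c=1) grape(c=8)]
  11. access rat: MISS. Cache: [berry(c=1) kiwi(c=1) rat(c=1) grape(c=8)]
  12. access rat: HIT, count now 2. Cache: [berry(c=1) kiwi(c=1) rat(c=2) grape(c=8)]
  13. access grape: HIT, count now 9. Cache: [berry(c=1) kiwi(c=1) rat(c=2) grape(c=9)]
  14. access cow: MISS, evict berry(c=1). Cache: [kiwi(c=1) cow(c=1) rat(c=2) grape(c=9)]
  15. access grape: HIT, count now 10. Cache: [kiwi(c=1) cow(c=1) rat(c=2) grape(c=10)]
  16. access rat: HIT, count now 3. Cache: [kiwi(c=1) cow(c=1) rat(c=3) grape(c=10)]
  17. access bee: MISS, evict kiwi(c=1). Cache: [cow(c=1) bee(c=1) rat(c=3) grape(c=10)]
  18. access bee: HIT, count now 2. Cache: [cow(c=1) bee(c=2) rat(c=3) grape(c=10)]
  19. access berry: MISS, evict cow(c=1). Cache: [berry(c=1) bee(c=2) rat(c=3) grape(c=10)]
  20. access rat: HIT, count now 4. Cache: [berry(c=1) bee(c=2) rat(c=4) grape(c=10)]
  21. access berry: HIT, count now 2. Cache: [bee(c=2) berry(c=2) rat(c=4) grape(c=10)]
  22. access berry: HIT, count now 3. Cache: [bee(c=2) berry(c=3) rat(c=4) grape(c=10)]
Total: 15 hits, 7 misses, 3 evictions

Answer: bee berry rat grape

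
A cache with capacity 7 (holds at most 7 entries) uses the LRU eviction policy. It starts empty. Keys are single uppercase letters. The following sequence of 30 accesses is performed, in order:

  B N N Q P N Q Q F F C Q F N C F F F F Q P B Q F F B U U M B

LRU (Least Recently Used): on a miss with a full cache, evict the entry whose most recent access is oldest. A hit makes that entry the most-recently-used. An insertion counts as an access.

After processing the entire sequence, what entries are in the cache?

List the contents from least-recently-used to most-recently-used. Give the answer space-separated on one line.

Answer: C P Q F U M B

Derivation:
LRU simulation (capacity=7):
  1. access B: MISS. Cache (LRU->MRU): [B]
  2. access N: MISS. Cache (LRU->MRU): [B N]
  3. access N: HIT. Cache (LRU->MRU): [B N]
  4. access Q: MISS. Cache (LRU->MRU): [B N Q]
  5. access P: MISS. Cache (LRU->MRU): [B N Q P]
  6. access N: HIT. Cache (LRU->MRU): [B Q P N]
  7. access Q: HIT. Cache (LRU->MRU): [B P N Q]
  8. access Q: HIT. Cache (LRU->MRU): [B P N Q]
  9. access F: MISS. Cache (LRU->MRU): [B P N Q F]
  10. access F: HIT. Cache (LRU->MRU): [B P N Q F]
  11. access C: MISS. Cache (LRU->MRU): [B P N Q F C]
  12. access Q: HIT. Cache (LRU->MRU): [B P N F C Q]
  13. access F: HIT. Cache (LRU->MRU): [B P N C Q F]
  14. access N: HIT. Cache (LRU->MRU): [B P C Q F N]
  15. access C: HIT. Cache (LRU->MRU): [B P Q F N C]
  16. access F: HIT. Cache (LRU->MRU): [B P Q N C F]
  17. access F: HIT. Cache (LRU->MRU): [B P Q N C F]
  18. access F: HIT. Cache (LRU->MRU): [B P Q N C F]
  19. access F: HIT. Cache (LRU->MRU): [B P Q N C F]
  20. access Q: HIT. Cache (LRU->MRU): [B P N C F Q]
  21. access P: HIT. Cache (LRU->MRU): [B N C F Q P]
  22. access B: HIT. Cache (LRU->MRU): [N C F Q P B]
  23. access Q: HIT. Cache (LRU->MRU): [N C F P B Q]
  24. access F: HIT. Cache (LRU->MRU): [N C P B Q F]
  25. access F: HIT. Cache (LRU->MRU): [N C P B Q F]
  26. access B: HIT. Cache (LRU->MRU): [N C P Q F B]
  27. access U: MISS. Cache (LRU->MRU): [N C P Q F B U]
  28. access U: HIT. Cache (LRU->MRU): [N C P Q F B U]
  29. access M: MISS, evict N. Cache (LRU->MRU): [C P Q F B U M]
  30. access B: HIT. Cache (LRU->MRU): [C P Q F U M B]
Total: 22 hits, 8 misses, 1 evictions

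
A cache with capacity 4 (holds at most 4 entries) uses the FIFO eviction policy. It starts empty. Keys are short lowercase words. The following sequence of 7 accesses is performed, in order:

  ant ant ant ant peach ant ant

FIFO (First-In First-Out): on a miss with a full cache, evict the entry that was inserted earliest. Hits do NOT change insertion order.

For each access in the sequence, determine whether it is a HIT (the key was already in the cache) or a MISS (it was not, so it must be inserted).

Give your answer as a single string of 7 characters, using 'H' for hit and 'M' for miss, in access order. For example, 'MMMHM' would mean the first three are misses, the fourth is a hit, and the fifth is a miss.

FIFO simulation (capacity=4):
  1. access ant: MISS. Cache (old->new): [ant]
  2. access ant: HIT. Cache (old->new): [ant]
  3. access ant: HIT. Cache (old->new): [ant]
  4. access ant: HIT. Cache (old->new): [ant]
  5. access peach: MISS. Cache (old->new): [ant peach]
  6. access ant: HIT. Cache (old->new): [ant peach]
  7. access ant: HIT. Cache (old->new): [ant peach]
Total: 5 hits, 2 misses, 0 evictions

Answer: MHHHMHH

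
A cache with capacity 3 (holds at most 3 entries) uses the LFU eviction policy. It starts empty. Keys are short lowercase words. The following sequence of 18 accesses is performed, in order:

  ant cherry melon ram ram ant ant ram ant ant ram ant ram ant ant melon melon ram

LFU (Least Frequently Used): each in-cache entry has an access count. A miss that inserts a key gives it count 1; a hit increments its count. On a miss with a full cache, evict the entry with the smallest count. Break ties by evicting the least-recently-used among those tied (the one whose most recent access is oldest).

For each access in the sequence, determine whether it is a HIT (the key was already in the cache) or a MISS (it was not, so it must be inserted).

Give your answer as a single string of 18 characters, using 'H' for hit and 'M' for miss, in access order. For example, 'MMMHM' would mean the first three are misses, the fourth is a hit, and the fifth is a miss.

Answer: MMMMHMHHHHHHHHHHHH

Derivation:
LFU simulation (capacity=3):
  1. access ant: MISS. Cache: [ant(c=1)]
  2. access cherry: MISS. Cache: [ant(c=1) cherry(c=1)]
  3. access melon: MISS. Cache: [ant(c=1) cherry(c=1) melon(c=1)]
  4. access ram: MISS, evict ant(c=1). Cache: [cherry(c=1) melon(c=1) ram(c=1)]
  5. access ram: HIT, count now 2. Cache: [cherry(c=1) melon(c=1) ram(c=2)]
  6. access ant: MISS, evict cherry(c=1). Cache: [melon(c=1) ant(c=1) ram(c=2)]
  7. access ant: HIT, count now 2. Cache: [melon(c=1) ram(c=2) ant(c=2)]
  8. access ram: HIT, count now 3. Cache: [melon(c=1) ant(c=2) ram(c=3)]
  9. access ant: HIT, count now 3. Cache: [melon(c=1) ram(c=3) ant(c=3)]
  10. access ant: HIT, count now 4. Cache: [melon(c=1) ram(c=3) ant(c=4)]
  11. access ram: HIT, count now 4. Cache: [melon(c=1) ant(c=4) ram(c=4)]
  12. access ant: HIT, count now 5. Cache: [melon(c=1) ram(c=4) ant(c=5)]
  13. access ram: HIT, count now 5. Cache: [melon(c=1) ant(c=5) ram(c=5)]
  14. access ant: HIT, count now 6. Cache: [melon(c=1) ram(c=5) ant(c=6)]
  15. access ant: HIT, count now 7. Cache: [melon(c=1) ram(c=5) ant(c=7)]
  16. access melon: HIT, count now 2. Cache: [melon(c=2) ram(c=5) ant(c=7)]
  17. access melon: HIT, count now 3. Cache: [melon(c=3) ram(c=5) ant(c=7)]
  18. access ram: HIT, count now 6. Cache: [melon(c=3) ram(c=6) ant(c=7)]
Total: 13 hits, 5 misses, 2 evictions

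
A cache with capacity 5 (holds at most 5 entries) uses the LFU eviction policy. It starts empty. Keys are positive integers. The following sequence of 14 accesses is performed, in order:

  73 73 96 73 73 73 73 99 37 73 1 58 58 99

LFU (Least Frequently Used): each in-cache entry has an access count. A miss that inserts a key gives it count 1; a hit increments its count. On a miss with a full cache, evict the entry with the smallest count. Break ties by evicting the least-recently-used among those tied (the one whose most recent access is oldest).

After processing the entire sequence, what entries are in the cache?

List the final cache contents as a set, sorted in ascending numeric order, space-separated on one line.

LFU simulation (capacity=5):
  1. access 73: MISS. Cache: [73(c=1)]
  2. access 73: HIT, count now 2. Cache: [73(c=2)]
  3. access 96: MISS. Cache: [96(c=1) 73(c=2)]
  4. access 73: HIT, count now 3. Cache: [96(c=1) 73(c=3)]
  5. access 73: HIT, count now 4. Cache: [96(c=1) 73(c=4)]
  6. access 73: HIT, count now 5. Cache: [96(c=1) 73(c=5)]
  7. access 73: HIT, count now 6. Cache: [96(c=1) 73(c=6)]
  8. access 99: MISS. Cache: [96(c=1) 99(c=1) 73(c=6)]
  9. access 37: MISS. Cache: [96(c=1) 99(c=1) 37(c=1) 73(c=6)]
  10. access 73: HIT, count now 7. Cache: [96(c=1) 99(c=1) 37(c=1) 73(c=7)]
  11. access 1: MISS. Cache: [96(c=1) 99(c=1) 37(c=1) 1(c=1) 73(c=7)]
  12. access 58: MISS, evict 96(c=1). Cache: [99(c=1) 37(c=1) 1(c=1) 58(c=1) 73(c=7)]
  13. access 58: HIT, count now 2. Cache: [99(c=1) 37(c=1) 1(c=1) 58(c=2) 73(c=7)]
  14. access 99: HIT, count now 2. Cache: [37(c=1) 1(c=1) 58(c=2) 99(c=2) 73(c=7)]
Total: 8 hits, 6 misses, 1 evictions

Answer: 1 37 58 73 99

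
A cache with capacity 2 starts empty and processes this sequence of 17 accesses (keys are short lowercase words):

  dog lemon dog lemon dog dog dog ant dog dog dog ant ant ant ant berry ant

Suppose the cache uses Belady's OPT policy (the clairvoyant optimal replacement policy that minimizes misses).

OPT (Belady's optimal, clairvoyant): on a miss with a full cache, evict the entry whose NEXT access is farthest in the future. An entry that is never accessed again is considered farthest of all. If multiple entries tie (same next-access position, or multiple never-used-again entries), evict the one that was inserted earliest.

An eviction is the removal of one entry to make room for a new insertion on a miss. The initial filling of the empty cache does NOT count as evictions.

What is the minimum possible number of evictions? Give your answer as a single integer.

Answer: 2

Derivation:
OPT (Belady) simulation (capacity=2):
  1. access dog: MISS. Cache: [dog]
  2. access lemon: MISS. Cache: [dog lemon]
  3. access dog: HIT. Next use of dog: step 5. Cache: [dog lemon]
  4. access lemon: HIT. Next use of lemon: never. Cache: [dog lemon]
  5. access dog: HIT. Next use of dog: step 6. Cache: [dog lemon]
  6. access dog: HIT. Next use of dog: step 7. Cache: [dog lemon]
  7. access dog: HIT. Next use of dog: step 9. Cache: [dog lemon]
  8. access ant: MISS, evict lemon (next use: never). Cache: [dog ant]
  9. access dog: HIT. Next use of dog: step 10. Cache: [dog ant]
  10. access dog: HIT. Next use of dog: step 11. Cache: [dog ant]
  11. access dog: HIT. Next use of dog: never. Cache: [dog ant]
  12. access ant: HIT. Next use of ant: step 13. Cache: [dog ant]
  13. access ant: HIT. Next use of ant: step 14. Cache: [dog ant]
  14. access ant: HIT. Next use of ant: step 15. Cache: [dog ant]
  15. access ant: HIT. Next use of ant: step 17. Cache: [dog ant]
  16. access berry: MISS, evict dog (next use: never). Cache: [ant berry]
  17. access ant: HIT. Next use of ant: never. Cache: [ant berry]
Total: 13 hits, 4 misses, 2 evictions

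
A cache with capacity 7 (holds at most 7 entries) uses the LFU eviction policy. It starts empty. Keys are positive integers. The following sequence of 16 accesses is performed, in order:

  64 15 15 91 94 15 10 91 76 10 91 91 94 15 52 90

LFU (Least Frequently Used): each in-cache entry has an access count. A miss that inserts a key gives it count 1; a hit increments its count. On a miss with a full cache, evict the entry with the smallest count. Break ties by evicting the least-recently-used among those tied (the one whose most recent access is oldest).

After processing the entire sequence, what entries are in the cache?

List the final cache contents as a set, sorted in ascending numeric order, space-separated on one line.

LFU simulation (capacity=7):
  1. access 64: MISS. Cache: [64(c=1)]
  2. access 15: MISS. Cache: [64(c=1) 15(c=1)]
  3. access 15: HIT, count now 2. Cache: [64(c=1) 15(c=2)]
  4. access 91: MISS. Cache: [64(c=1) 91(c=1) 15(c=2)]
  5. access 94: MISS. Cache: [64(c=1) 91(c=1) 94(c=1) 15(c=2)]
  6. access 15: HIT, count now 3. Cache: [64(c=1) 91(c=1) 94(c=1) 15(c=3)]
  7. access 10: MISS. Cache: [64(c=1) 91(c=1) 94(c=1) 10(c=1) 15(c=3)]
  8. access 91: HIT, count now 2. Cache: [64(c=1) 94(c=1) 10(c=1) 91(c=2) 15(c=3)]
  9. access 76: MISS. Cache: [64(c=1) 94(c=1) 10(c=1) 76(c=1) 91(c=2) 15(c=3)]
  10. access 10: HIT, count now 2. Cache: [64(c=1) 94(c=1) 76(c=1) 91(c=2) 10(c=2) 15(c=3)]
  11. access 91: HIT, count now 3. Cache: [64(c=1) 94(c=1) 76(c=1) 10(c=2) 15(c=3) 91(c=3)]
  12. access 91: HIT, count now 4. Cache: [64(c=1) 94(c=1) 76(c=1) 10(c=2) 15(c=3) 91(c=4)]
  13. access 94: HIT, count now 2. Cache: [64(c=1) 76(c=1) 10(c=2) 94(c=2) 15(c=3) 91(c=4)]
  14. access 15: HIT, count now 4. Cache: [64(c=1) 76(c=1) 10(c=2) 94(c=2) 91(c=4) 15(c=4)]
  15. access 52: MISS. Cache: [64(c=1) 76(c=1) 52(c=1) 10(c=2) 94(c=2) 91(c=4) 15(c=4)]
  16. access 90: MISS, evict 64(c=1). Cache: [76(c=1) 52(c=1) 90(c=1) 10(c=2) 94(c=2) 91(c=4) 15(c=4)]
Total: 8 hits, 8 misses, 1 evictions

Answer: 10 15 52 76 90 91 94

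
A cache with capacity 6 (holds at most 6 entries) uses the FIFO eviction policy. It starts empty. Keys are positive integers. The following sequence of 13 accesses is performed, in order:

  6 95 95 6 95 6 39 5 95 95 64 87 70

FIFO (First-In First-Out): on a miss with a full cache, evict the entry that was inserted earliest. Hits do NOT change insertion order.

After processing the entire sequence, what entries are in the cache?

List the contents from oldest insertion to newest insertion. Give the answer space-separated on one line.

Answer: 95 39 5 64 87 70

Derivation:
FIFO simulation (capacity=6):
  1. access 6: MISS. Cache (old->new): [6]
  2. access 95: MISS. Cache (old->new): [6 95]
  3. access 95: HIT. Cache (old->new): [6 95]
  4. access 6: HIT. Cache (old->new): [6 95]
  5. access 95: HIT. Cache (old->new): [6 95]
  6. access 6: HIT. Cache (old->new): [6 95]
  7. access 39: MISS. Cache (old->new): [6 95 39]
  8. access 5: MISS. Cache (old->new): [6 95 39 5]
  9. access 95: HIT. Cache (old->new): [6 95 39 5]
  10. access 95: HIT. Cache (old->new): [6 95 39 5]
  11. access 64: MISS. Cache (old->new): [6 95 39 5 64]
  12. access 87: MISS. Cache (old->new): [6 95 39 5 64 87]
  13. access 70: MISS, evict 6. Cache (old->new): [95 39 5 64 87 70]
Total: 6 hits, 7 misses, 1 evictions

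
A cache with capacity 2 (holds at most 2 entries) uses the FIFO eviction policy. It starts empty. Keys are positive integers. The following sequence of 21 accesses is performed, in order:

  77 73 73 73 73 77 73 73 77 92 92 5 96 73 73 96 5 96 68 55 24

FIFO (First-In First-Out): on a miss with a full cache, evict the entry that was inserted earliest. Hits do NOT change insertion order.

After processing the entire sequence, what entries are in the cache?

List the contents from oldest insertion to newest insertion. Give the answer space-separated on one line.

FIFO simulation (capacity=2):
  1. access 77: MISS. Cache (old->new): [77]
  2. access 73: MISS. Cache (old->new): [77 73]
  3. access 73: HIT. Cache (old->new): [77 73]
  4. access 73: HIT. Cache (old->new): [77 73]
  5. access 73: HIT. Cache (old->new): [77 73]
  6. access 77: HIT. Cache (old->new): [77 73]
  7. access 73: HIT. Cache (old->new): [77 73]
  8. access 73: HIT. Cache (old->new): [77 73]
  9. access 77: HIT. Cache (old->new): [77 73]
  10. access 92: MISS, evict 77. Cache (old->new): [73 92]
  11. access 92: HIT. Cache (old->new): [73 92]
  12. access 5: MISS, evict 73. Cache (old->new): [92 5]
  13. access 96: MISS, evict 92. Cache (old->new): [5 96]
  14. access 73: MISS, evict 5. Cache (old->new): [96 73]
  15. access 73: HIT. Cache (old->new): [96 73]
  16. access 96: HIT. Cache (old->new): [96 73]
  17. access 5: MISS, evict 96. Cache (old->new): [73 5]
  18. access 96: MISS, evict 73. Cache (old->new): [5 96]
  19. access 68: MISS, evict 5. Cache (old->new): [96 68]
  20. access 55: MISS, evict 96. Cache (old->new): [68 55]
  21. access 24: MISS, evict 68. Cache (old->new): [55 24]
Total: 10 hits, 11 misses, 9 evictions

Answer: 55 24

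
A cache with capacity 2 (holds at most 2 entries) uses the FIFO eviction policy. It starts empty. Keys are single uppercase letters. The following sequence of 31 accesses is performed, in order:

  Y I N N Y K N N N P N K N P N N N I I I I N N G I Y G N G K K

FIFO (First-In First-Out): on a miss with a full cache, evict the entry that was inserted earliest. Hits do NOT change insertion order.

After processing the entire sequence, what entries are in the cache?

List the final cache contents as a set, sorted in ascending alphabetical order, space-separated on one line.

FIFO simulation (capacity=2):
  1. access Y: MISS. Cache (old->new): [Y]
  2. access I: MISS. Cache (old->new): [Y I]
  3. access N: MISS, evict Y. Cache (old->new): [I N]
  4. access N: HIT. Cache (old->new): [I N]
  5. access Y: MISS, evict I. Cache (old->new): [N Y]
  6. access K: MISS, evict N. Cache (old->new): [Y K]
  7. access N: MISS, evict Y. Cache (old->new): [K N]
  8. access N: HIT. Cache (old->new): [K N]
  9. access N: HIT. Cache (old->new): [K N]
  10. access P: MISS, evict K. Cache (old->new): [N P]
  11. access N: HIT. Cache (old->new): [N P]
  12. access K: MISS, evict N. Cache (old->new): [P K]
  13. access N: MISS, evict P. Cache (old->new): [K N]
  14. access P: MISS, evict K. Cache (old->new): [N P]
  15. access N: HIT. Cache (old->new): [N P]
  16. access N: HIT. Cache (old->new): [N P]
  17. access N: HIT. Cache (old->new): [N P]
  18. access I: MISS, evict N. Cache (old->new): [P I]
  19. access I: HIT. Cache (old->new): [P I]
  20. access I: HIT. Cache (old->new): [P I]
  21. access I: HIT. Cache (old->new): [P I]
  22. access N: MISS, evict P. Cache (old->new): [I N]
  23. access N: HIT. Cache (old->new): [I N]
  24. access G: MISS, evict I. Cache (old->new): [N G]
  25. access I: MISS, evict N. Cache (old->new): [G I]
  26. access Y: MISS, evict G. Cache (old->new): [I Y]
  27. access G: MISS, evict I. Cache (old->new): [Y G]
  28. access N: MISS, evict Y. Cache (old->new): [G N]
  29. access G: HIT. Cache (old->new): [G N]
  30. access K: MISS, evict G. Cache (old->new): [N K]
  31. access K: HIT. Cache (old->new): [N K]
Total: 13 hits, 18 misses, 16 evictions

Answer: K N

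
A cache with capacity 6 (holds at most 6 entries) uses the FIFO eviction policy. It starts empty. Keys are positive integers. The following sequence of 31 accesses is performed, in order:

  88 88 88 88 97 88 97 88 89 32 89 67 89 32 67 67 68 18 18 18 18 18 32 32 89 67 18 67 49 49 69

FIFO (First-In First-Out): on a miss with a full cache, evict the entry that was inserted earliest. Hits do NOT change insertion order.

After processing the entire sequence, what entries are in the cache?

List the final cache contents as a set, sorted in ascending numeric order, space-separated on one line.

Answer: 18 32 49 67 68 69

Derivation:
FIFO simulation (capacity=6):
  1. access 88: MISS. Cache (old->new): [88]
  2. access 88: HIT. Cache (old->new): [88]
  3. access 88: HIT. Cache (old->new): [88]
  4. access 88: HIT. Cache (old->new): [88]
  5. access 97: MISS. Cache (old->new): [88 97]
  6. access 88: HIT. Cache (old->new): [88 97]
  7. access 97: HIT. Cache (old->new): [88 97]
  8. access 88: HIT. Cache (old->new): [88 97]
  9. access 89: MISS. Cache (old->new): [88 97 89]
  10. access 32: MISS. Cache (old->new): [88 97 89 32]
  11. access 89: HIT. Cache (old->new): [88 97 89 32]
  12. access 67: MISS. Cache (old->new): [88 97 89 32 67]
  13. access 89: HIT. Cache (old->new): [88 97 89 32 67]
  14. access 32: HIT. Cache (old->new): [88 97 89 32 67]
  15. access 67: HIT. Cache (old->new): [88 97 89 32 67]
  16. access 67: HIT. Cache (old->new): [88 97 89 32 67]
  17. access 68: MISS. Cache (old->new): [88 97 89 32 67 68]
  18. access 18: MISS, evict 88. Cache (old->new): [97 89 32 67 68 18]
  19. access 18: HIT. Cache (old->new): [97 89 32 67 68 18]
  20. access 18: HIT. Cache (old->new): [97 89 32 67 68 18]
  21. access 18: HIT. Cache (old->new): [97 89 32 67 68 18]
  22. access 18: HIT. Cache (old->new): [97 89 32 67 68 18]
  23. access 32: HIT. Cache (old->new): [97 89 32 67 68 18]
  24. access 32: HIT. Cache (old->new): [97 89 32 67 68 18]
  25. access 89: HIT. Cache (old->new): [97 89 32 67 68 18]
  26. access 67: HIT. Cache (old->new): [97 89 32 67 68 18]
  27. access 18: HIT. Cache (old->new): [97 89 32 67 68 18]
  28. access 67: HIT. Cache (old->new): [97 89 32 67 68 18]
  29. access 49: MISS, evict 97. Cache (old->new): [89 32 67 68 18 49]
  30. access 49: HIT. Cache (old->new): [89 32 67 68 18 49]
  31. access 69: MISS, evict 89. Cache (old->new): [32 67 68 18 49 69]
Total: 22 hits, 9 misses, 3 evictions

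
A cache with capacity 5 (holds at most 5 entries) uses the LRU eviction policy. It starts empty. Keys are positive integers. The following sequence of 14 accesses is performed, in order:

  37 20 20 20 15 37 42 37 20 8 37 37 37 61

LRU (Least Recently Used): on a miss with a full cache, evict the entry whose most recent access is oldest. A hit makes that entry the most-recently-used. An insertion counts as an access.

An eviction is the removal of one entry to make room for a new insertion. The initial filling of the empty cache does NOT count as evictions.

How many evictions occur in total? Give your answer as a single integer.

LRU simulation (capacity=5):
  1. access 37: MISS. Cache (LRU->MRU): [37]
  2. access 20: MISS. Cache (LRU->MRU): [37 20]
  3. access 20: HIT. Cache (LRU->MRU): [37 20]
  4. access 20: HIT. Cache (LRU->MRU): [37 20]
  5. access 15: MISS. Cache (LRU->MRU): [37 20 15]
  6. access 37: HIT. Cache (LRU->MRU): [20 15 37]
  7. access 42: MISS. Cache (LRU->MRU): [20 15 37 42]
  8. access 37: HIT. Cache (LRU->MRU): [20 15 42 37]
  9. access 20: HIT. Cache (LRU->MRU): [15 42 37 20]
  10. access 8: MISS. Cache (LRU->MRU): [15 42 37 20 8]
  11. access 37: HIT. Cache (LRU->MRU): [15 42 20 8 37]
  12. access 37: HIT. Cache (LRU->MRU): [15 42 20 8 37]
  13. access 37: HIT. Cache (LRU->MRU): [15 42 20 8 37]
  14. access 61: MISS, evict 15. Cache (LRU->MRU): [42 20 8 37 61]
Total: 8 hits, 6 misses, 1 evictions

Answer: 1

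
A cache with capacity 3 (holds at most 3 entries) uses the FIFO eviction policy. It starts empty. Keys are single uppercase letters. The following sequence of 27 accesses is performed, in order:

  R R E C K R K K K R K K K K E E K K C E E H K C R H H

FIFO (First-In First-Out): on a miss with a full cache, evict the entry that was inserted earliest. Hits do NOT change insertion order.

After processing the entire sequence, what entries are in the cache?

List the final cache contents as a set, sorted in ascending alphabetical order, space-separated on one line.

FIFO simulation (capacity=3):
  1. access R: MISS. Cache (old->new): [R]
  2. access R: HIT. Cache (old->new): [R]
  3. access E: MISS. Cache (old->new): [R E]
  4. access C: MISS. Cache (old->new): [R E C]
  5. access K: MISS, evict R. Cache (old->new): [E C K]
  6. access R: MISS, evict E. Cache (old->new): [C K R]
  7. access K: HIT. Cache (old->new): [C K R]
  8. access K: HIT. Cache (old->new): [C K R]
  9. access K: HIT. Cache (old->new): [C K R]
  10. access R: HIT. Cache (old->new): [C K R]
  11. access K: HIT. Cache (old->new): [C K R]
  12. access K: HIT. Cache (old->new): [C K R]
  13. access K: HIT. Cache (old->new): [C K R]
  14. access K: HIT. Cache (old->new): [C K R]
  15. access E: MISS, evict C. Cache (old->new): [K R E]
  16. access E: HIT. Cache (old->new): [K R E]
  17. access K: HIT. Cache (old->new): [K R E]
  18. access K: HIT. Cache (old->new): [K R E]
  19. access C: MISS, evict K. Cache (old->new): [R E C]
  20. access E: HIT. Cache (old->new): [R E C]
  21. access E: HIT. Cache (old->new): [R E C]
  22. access H: MISS, evict R. Cache (old->new): [E C H]
  23. access K: MISS, evict E. Cache (old->new): [C H K]
  24. access C: HIT. Cache (old->new): [C H K]
  25. access R: MISS, evict C. Cache (old->new): [H K R]
  26. access H: HIT. Cache (old->new): [H K R]
  27. access H: HIT. Cache (old->new): [H K R]
Total: 17 hits, 10 misses, 7 evictions

Answer: H K R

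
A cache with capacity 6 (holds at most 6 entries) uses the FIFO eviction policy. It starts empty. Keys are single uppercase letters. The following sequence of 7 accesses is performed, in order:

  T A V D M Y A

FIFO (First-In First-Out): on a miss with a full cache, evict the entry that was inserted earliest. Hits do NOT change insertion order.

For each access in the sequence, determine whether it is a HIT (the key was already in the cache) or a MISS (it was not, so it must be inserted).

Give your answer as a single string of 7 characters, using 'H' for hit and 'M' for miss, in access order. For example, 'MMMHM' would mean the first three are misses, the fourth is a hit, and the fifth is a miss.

FIFO simulation (capacity=6):
  1. access T: MISS. Cache (old->new): [T]
  2. access A: MISS. Cache (old->new): [T A]
  3. access V: MISS. Cache (old->new): [T A V]
  4. access D: MISS. Cache (old->new): [T A V D]
  5. access M: MISS. Cache (old->new): [T A V D M]
  6. access Y: MISS. Cache (old->new): [T A V D M Y]
  7. access A: HIT. Cache (old->new): [T A V D M Y]
Total: 1 hits, 6 misses, 0 evictions

Answer: MMMMMMH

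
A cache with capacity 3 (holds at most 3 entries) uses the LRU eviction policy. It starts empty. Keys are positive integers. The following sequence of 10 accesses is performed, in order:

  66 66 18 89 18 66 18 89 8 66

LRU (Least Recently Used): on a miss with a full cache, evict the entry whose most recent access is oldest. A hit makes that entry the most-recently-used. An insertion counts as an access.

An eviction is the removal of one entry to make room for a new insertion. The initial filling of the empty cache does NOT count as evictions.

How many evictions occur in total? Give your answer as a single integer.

LRU simulation (capacity=3):
  1. access 66: MISS. Cache (LRU->MRU): [66]
  2. access 66: HIT. Cache (LRU->MRU): [66]
  3. access 18: MISS. Cache (LRU->MRU): [66 18]
  4. access 89: MISS. Cache (LRU->MRU): [66 18 89]
  5. access 18: HIT. Cache (LRU->MRU): [66 89 18]
  6. access 66: HIT. Cache (LRU->MRU): [89 18 66]
  7. access 18: HIT. Cache (LRU->MRU): [89 66 18]
  8. access 89: HIT. Cache (LRU->MRU): [66 18 89]
  9. access 8: MISS, evict 66. Cache (LRU->MRU): [18 89 8]
  10. access 66: MISS, evict 18. Cache (LRU->MRU): [89 8 66]
Total: 5 hits, 5 misses, 2 evictions

Answer: 2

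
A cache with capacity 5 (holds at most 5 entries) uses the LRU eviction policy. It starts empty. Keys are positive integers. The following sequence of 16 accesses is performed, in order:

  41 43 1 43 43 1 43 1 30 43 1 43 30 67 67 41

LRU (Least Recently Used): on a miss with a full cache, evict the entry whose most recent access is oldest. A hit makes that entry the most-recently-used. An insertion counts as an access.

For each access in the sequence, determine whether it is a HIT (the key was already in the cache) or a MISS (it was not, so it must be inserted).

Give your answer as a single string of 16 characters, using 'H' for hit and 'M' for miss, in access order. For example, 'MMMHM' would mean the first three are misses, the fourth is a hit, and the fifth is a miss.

LRU simulation (capacity=5):
  1. access 41: MISS. Cache (LRU->MRU): [41]
  2. access 43: MISS. Cache (LRU->MRU): [41 43]
  3. access 1: MISS. Cache (LRU->MRU): [41 43 1]
  4. access 43: HIT. Cache (LRU->MRU): [41 1 43]
  5. access 43: HIT. Cache (LRU->MRU): [41 1 43]
  6. access 1: HIT. Cache (LRU->MRU): [41 43 1]
  7. access 43: HIT. Cache (LRU->MRU): [41 1 43]
  8. access 1: HIT. Cache (LRU->MRU): [41 43 1]
  9. access 30: MISS. Cache (LRU->MRU): [41 43 1 30]
  10. access 43: HIT. Cache (LRU->MRU): [41 1 30 43]
  11. access 1: HIT. Cache (LRU->MRU): [41 30 43 1]
  12. access 43: HIT. Cache (LRU->MRU): [41 30 1 43]
  13. access 30: HIT. Cache (LRU->MRU): [41 1 43 30]
  14. access 67: MISS. Cache (LRU->MRU): [41 1 43 30 67]
  15. access 67: HIT. Cache (LRU->MRU): [41 1 43 30 67]
  16. access 41: HIT. Cache (LRU->MRU): [1 43 30 67 41]
Total: 11 hits, 5 misses, 0 evictions

Answer: MMMHHHHHMHHHHMHH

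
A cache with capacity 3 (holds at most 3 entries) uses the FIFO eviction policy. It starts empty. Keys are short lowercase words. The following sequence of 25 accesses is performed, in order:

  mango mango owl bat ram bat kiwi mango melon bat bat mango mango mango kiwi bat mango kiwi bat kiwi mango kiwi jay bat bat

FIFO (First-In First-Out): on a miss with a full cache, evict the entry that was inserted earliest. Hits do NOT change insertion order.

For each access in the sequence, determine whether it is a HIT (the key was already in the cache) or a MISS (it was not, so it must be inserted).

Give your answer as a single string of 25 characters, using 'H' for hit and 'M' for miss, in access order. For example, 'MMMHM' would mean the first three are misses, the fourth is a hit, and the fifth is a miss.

Answer: MHMMMHMMMMHHHHMHMHHHHHMMH

Derivation:
FIFO simulation (capacity=3):
  1. access mango: MISS. Cache (old->new): [mango]
  2. access mango: HIT. Cache (old->new): [mango]
  3. access owl: MISS. Cache (old->new): [mango owl]
  4. access bat: MISS. Cache (old->new): [mango owl bat]
  5. access ram: MISS, evict mango. Cache (old->new): [owl bat ram]
  6. access bat: HIT. Cache (old->new): [owl bat ram]
  7. access kiwi: MISS, evict owl. Cache (old->new): [bat ram kiwi]
  8. access mango: MISS, evict bat. Cache (old->new): [ram kiwi mango]
  9. access melon: MISS, evict ram. Cache (old->new): [kiwi mango melon]
  10. access bat: MISS, evict kiwi. Cache (old->new): [mango melon bat]
  11. access bat: HIT. Cache (old->new): [mango melon bat]
  12. access mango: HIT. Cache (old->new): [mango melon bat]
  13. access mango: HIT. Cache (old->new): [mango melon bat]
  14. access mango: HIT. Cache (old->new): [mango melon bat]
  15. access kiwi: MISS, evict mango. Cache (old->new): [melon bat kiwi]
  16. access bat: HIT. Cache (old->new): [melon bat kiwi]
  17. access mango: MISS, evict melon. Cache (old->new): [bat kiwi mango]
  18. access kiwi: HIT. Cache (old->new): [bat kiwi mango]
  19. access bat: HIT. Cache (old->new): [bat kiwi mango]
  20. access kiwi: HIT. Cache (old->new): [bat kiwi mango]
  21. access mango: HIT. Cache (old->new): [bat kiwi mango]
  22. access kiwi: HIT. Cache (old->new): [bat kiwi mango]
  23. access jay: MISS, evict bat. Cache (old->new): [kiwi mango jay]
  24. access bat: MISS, evict kiwi. Cache (old->new): [mango jay bat]
  25. access bat: HIT. Cache (old->new): [mango jay bat]
Total: 13 hits, 12 misses, 9 evictions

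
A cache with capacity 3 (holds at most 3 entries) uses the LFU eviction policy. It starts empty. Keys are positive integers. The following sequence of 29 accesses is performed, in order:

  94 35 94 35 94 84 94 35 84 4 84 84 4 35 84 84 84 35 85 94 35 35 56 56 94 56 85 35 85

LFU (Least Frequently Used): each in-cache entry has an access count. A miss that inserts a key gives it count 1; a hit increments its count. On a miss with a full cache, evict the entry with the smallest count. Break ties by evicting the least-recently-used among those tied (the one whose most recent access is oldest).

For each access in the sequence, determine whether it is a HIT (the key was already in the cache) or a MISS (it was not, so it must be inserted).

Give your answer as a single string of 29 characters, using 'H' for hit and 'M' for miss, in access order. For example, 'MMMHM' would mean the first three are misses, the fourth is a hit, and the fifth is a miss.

Answer: MMHHHMHHHMMHMHMHHHMHHHMHHHMHH

Derivation:
LFU simulation (capacity=3):
  1. access 94: MISS. Cache: [94(c=1)]
  2. access 35: MISS. Cache: [94(c=1) 35(c=1)]
  3. access 94: HIT, count now 2. Cache: [35(c=1) 94(c=2)]
  4. access 35: HIT, count now 2. Cache: [94(c=2) 35(c=2)]
  5. access 94: HIT, count now 3. Cache: [35(c=2) 94(c=3)]
  6. access 84: MISS. Cache: [84(c=1) 35(c=2) 94(c=3)]
  7. access 94: HIT, count now 4. Cache: [84(c=1) 35(c=2) 94(c=4)]
  8. access 35: HIT, count now 3. Cache: [84(c=1) 35(c=3) 94(c=4)]
  9. access 84: HIT, count now 2. Cache: [84(c=2) 35(c=3) 94(c=4)]
  10. access 4: MISS, evict 84(c=2). Cache: [4(c=1) 35(c=3) 94(c=4)]
  11. access 84: MISS, evict 4(c=1). Cache: [84(c=1) 35(c=3) 94(c=4)]
  12. access 84: HIT, count now 2. Cache: [84(c=2) 35(c=3) 94(c=4)]
  13. access 4: MISS, evict 84(c=2). Cache: [4(c=1) 35(c=3) 94(c=4)]
  14. access 35: HIT, count now 4. Cache: [4(c=1) 94(c=4) 35(c=4)]
  15. access 84: MISS, evict 4(c=1). Cache: [84(c=1) 94(c=4) 35(c=4)]
  16. access 84: HIT, count now 2. Cache: [84(c=2) 94(c=4) 35(c=4)]
  17. access 84: HIT, count now 3. Cache: [84(c=3) 94(c=4) 35(c=4)]
  18. access 35: HIT, count now 5. Cache: [84(c=3) 94(c=4) 35(c=5)]
  19. access 85: MISS, evict 84(c=3). Cache: [85(c=1) 94(c=4) 35(c=5)]
  20. access 94: HIT, count now 5. Cache: [85(c=1) 35(c=5) 94(c=5)]
  21. access 35: HIT, count now 6. Cache: [85(c=1) 94(c=5) 35(c=6)]
  22. access 35: HIT, count now 7. Cache: [85(c=1) 94(c=5) 35(c=7)]
  23. access 56: MISS, evict 85(c=1). Cache: [56(c=1) 94(c=5) 35(c=7)]
  24. access 56: HIT, count now 2. Cache: [56(c=2) 94(c=5) 35(c=7)]
  25. access 94: HIT, count now 6. Cache: [56(c=2) 94(c=6) 35(c=7)]
  26. access 56: HIT, count now 3. Cache: [56(c=3) 94(c=6) 35(c=7)]
  27. access 85: MISS, evict 56(c=3). Cache: [85(c=1) 94(c=6) 35(c=7)]
  28. access 35: HIT, count now 8. Cache: [85(c=1) 94(c=6) 35(c=8)]
  29. access 85: HIT, count now 2. Cache: [85(c=2) 94(c=6) 35(c=8)]
Total: 19 hits, 10 misses, 7 evictions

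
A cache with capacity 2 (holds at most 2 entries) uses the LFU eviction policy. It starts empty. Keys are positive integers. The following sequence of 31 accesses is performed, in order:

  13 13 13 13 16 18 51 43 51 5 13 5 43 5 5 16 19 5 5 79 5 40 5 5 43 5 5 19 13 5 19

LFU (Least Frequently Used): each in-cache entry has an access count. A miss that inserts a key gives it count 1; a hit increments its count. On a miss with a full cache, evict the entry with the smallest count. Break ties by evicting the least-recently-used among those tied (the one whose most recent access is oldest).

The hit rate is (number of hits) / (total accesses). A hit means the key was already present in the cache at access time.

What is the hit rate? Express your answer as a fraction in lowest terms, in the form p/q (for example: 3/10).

LFU simulation (capacity=2):
  1. access 13: MISS. Cache: [13(c=1)]
  2. access 13: HIT, count now 2. Cache: [13(c=2)]
  3. access 13: HIT, count now 3. Cache: [13(c=3)]
  4. access 13: HIT, count now 4. Cache: [13(c=4)]
  5. access 16: MISS. Cache: [16(c=1) 13(c=4)]
  6. access 18: MISS, evict 16(c=1). Cache: [18(c=1) 13(c=4)]
  7. access 51: MISS, evict 18(c=1). Cache: [51(c=1) 13(c=4)]
  8. access 43: MISS, evict 51(c=1). Cache: [43(c=1) 13(c=4)]
  9. access 51: MISS, evict 43(c=1). Cache: [51(c=1) 13(c=4)]
  10. access 5: MISS, evict 51(c=1). Cache: [5(c=1) 13(c=4)]
  11. access 13: HIT, count now 5. Cache: [5(c=1) 13(c=5)]
  12. access 5: HIT, count now 2. Cache: [5(c=2) 13(c=5)]
  13. access 43: MISS, evict 5(c=2). Cache: [43(c=1) 13(c=5)]
  14. access 5: MISS, evict 43(c=1). Cache: [5(c=1) 13(c=5)]
  15. access 5: HIT, count now 2. Cache: [5(c=2) 13(c=5)]
  16. access 16: MISS, evict 5(c=2). Cache: [16(c=1) 13(c=5)]
  17. access 19: MISS, evict 16(c=1). Cache: [19(c=1) 13(c=5)]
  18. access 5: MISS, evict 19(c=1). Cache: [5(c=1) 13(c=5)]
  19. access 5: HIT, count now 2. Cache: [5(c=2) 13(c=5)]
  20. access 79: MISS, evict 5(c=2). Cache: [79(c=1) 13(c=5)]
  21. access 5: MISS, evict 79(c=1). Cache: [5(c=1) 13(c=5)]
  22. access 40: MISS, evict 5(c=1). Cache: [40(c=1) 13(c=5)]
  23. access 5: MISS, evict 40(c=1). Cache: [5(c=1) 13(c=5)]
  24. access 5: HIT, count now 2. Cache: [5(c=2) 13(c=5)]
  25. access 43: MISS, evict 5(c=2). Cache: [43(c=1) 13(c=5)]
  26. access 5: MISS, evict 43(c=1). Cache: [5(c=1) 13(c=5)]
  27. access 5: HIT, count now 2. Cache: [5(c=2) 13(c=5)]
  28. access 19: MISS, evict 5(c=2). Cache: [19(c=1) 13(c=5)]
  29. access 13: HIT, count now 6. Cache: [19(c=1) 13(c=6)]
  30. access 5: MISS, evict 19(c=1). Cache: [5(c=1) 13(c=6)]
  31. access 19: MISS, evict 5(c=1). Cache: [19(c=1) 13(c=6)]
Total: 10 hits, 21 misses, 19 evictions

Hit rate = 10/31

Answer: 10/31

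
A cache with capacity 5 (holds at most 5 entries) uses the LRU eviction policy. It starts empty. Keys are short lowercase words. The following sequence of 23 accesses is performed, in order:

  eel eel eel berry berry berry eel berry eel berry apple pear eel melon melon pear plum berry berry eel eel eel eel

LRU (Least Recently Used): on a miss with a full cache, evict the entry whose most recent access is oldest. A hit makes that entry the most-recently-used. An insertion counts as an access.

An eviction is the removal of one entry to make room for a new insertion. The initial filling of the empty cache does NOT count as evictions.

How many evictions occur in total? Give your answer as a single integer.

LRU simulation (capacity=5):
  1. access eel: MISS. Cache (LRU->MRU): [eel]
  2. access eel: HIT. Cache (LRU->MRU): [eel]
  3. access eel: HIT. Cache (LRU->MRU): [eel]
  4. access berry: MISS. Cache (LRU->MRU): [eel berry]
  5. access berry: HIT. Cache (LRU->MRU): [eel berry]
  6. access berry: HIT. Cache (LRU->MRU): [eel berry]
  7. access eel: HIT. Cache (LRU->MRU): [berry eel]
  8. access berry: HIT. Cache (LRU->MRU): [eel berry]
  9. access eel: HIT. Cache (LRU->MRU): [berry eel]
  10. access berry: HIT. Cache (LRU->MRU): [eel berry]
  11. access apple: MISS. Cache (LRU->MRU): [eel berry apple]
  12. access pear: MISS. Cache (LRU->MRU): [eel berry apple pear]
  13. access eel: HIT. Cache (LRU->MRU): [berry apple pear eel]
  14. access melon: MISS. Cache (LRU->MRU): [berry apple pear eel melon]
  15. access melon: HIT. Cache (LRU->MRU): [berry apple pear eel melon]
  16. access pear: HIT. Cache (LRU->MRU): [berry apple eel melon pear]
  17. access plum: MISS, evict berry. Cache (LRU->MRU): [apple eel melon pear plum]
  18. access berry: MISS, evict apple. Cache (LRU->MRU): [eel melon pear plum berry]
  19. access berry: HIT. Cache (LRU->MRU): [eel melon pear plum berry]
  20. access eel: HIT. Cache (LRU->MRU): [melon pear plum berry eel]
  21. access eel: HIT. Cache (LRU->MRU): [melon pear plum berry eel]
  22. access eel: HIT. Cache (LRU->MRU): [melon pear plum berry eel]
  23. access eel: HIT. Cache (LRU->MRU): [melon pear plum berry eel]
Total: 16 hits, 7 misses, 2 evictions

Answer: 2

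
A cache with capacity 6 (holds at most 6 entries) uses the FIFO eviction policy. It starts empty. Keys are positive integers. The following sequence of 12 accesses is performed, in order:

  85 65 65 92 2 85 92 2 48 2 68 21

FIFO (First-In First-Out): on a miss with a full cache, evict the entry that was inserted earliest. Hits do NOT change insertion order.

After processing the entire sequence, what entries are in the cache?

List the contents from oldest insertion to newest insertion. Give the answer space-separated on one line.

Answer: 65 92 2 48 68 21

Derivation:
FIFO simulation (capacity=6):
  1. access 85: MISS. Cache (old->new): [85]
  2. access 65: MISS. Cache (old->new): [85 65]
  3. access 65: HIT. Cache (old->new): [85 65]
  4. access 92: MISS. Cache (old->new): [85 65 92]
  5. access 2: MISS. Cache (old->new): [85 65 92 2]
  6. access 85: HIT. Cache (old->new): [85 65 92 2]
  7. access 92: HIT. Cache (old->new): [85 65 92 2]
  8. access 2: HIT. Cache (old->new): [85 65 92 2]
  9. access 48: MISS. Cache (old->new): [85 65 92 2 48]
  10. access 2: HIT. Cache (old->new): [85 65 92 2 48]
  11. access 68: MISS. Cache (old->new): [85 65 92 2 48 68]
  12. access 21: MISS, evict 85. Cache (old->new): [65 92 2 48 68 21]
Total: 5 hits, 7 misses, 1 evictions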